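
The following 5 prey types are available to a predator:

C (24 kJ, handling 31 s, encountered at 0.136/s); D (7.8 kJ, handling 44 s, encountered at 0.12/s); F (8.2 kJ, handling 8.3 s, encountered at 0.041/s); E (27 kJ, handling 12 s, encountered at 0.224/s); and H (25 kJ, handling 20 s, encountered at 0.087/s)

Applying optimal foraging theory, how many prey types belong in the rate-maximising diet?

1

E/h in descending order: E 2.25, H 1.25, F 0.988, C 0.774, D 0.177 kJ/s. The optimal diet is the largest prefix of this list for which every included type satisfies E_i/h_i > R on the types above it.
Rate on top 1: 1.64. H: 1.25 < 1.64 → exclude; stop.
Optimal diet: E — 1 of 5 types.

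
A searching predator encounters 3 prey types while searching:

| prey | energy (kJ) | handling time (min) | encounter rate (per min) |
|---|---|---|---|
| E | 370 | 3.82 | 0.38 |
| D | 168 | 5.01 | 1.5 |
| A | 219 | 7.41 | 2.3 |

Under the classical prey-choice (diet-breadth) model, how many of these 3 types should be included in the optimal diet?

1

E/h in descending order: E 96.9, D 33.5, A 29.6 kJ/min. The optimal diet is the largest prefix of this list for which every included type satisfies E_i/h_i > R on the types above it.
Rate on top 1: 57.35. D: 33.5 < 57.35 → exclude; stop.
Optimal diet: E — 1 of 3 types.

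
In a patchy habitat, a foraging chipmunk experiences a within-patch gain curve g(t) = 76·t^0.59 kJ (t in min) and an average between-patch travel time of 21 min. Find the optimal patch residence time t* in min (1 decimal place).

30.2 min

Optimal t* satisfies g'(t*) = g(t*)/(T + t*).
g'(t) = 0.59·76·t^-0.41. Setting 0.59·76·t^-0.41 = 76·t^0.59/(21+t) gives 0.59(21+t) = t, so 0.41·t = 0.59×21.
t* = 0.59×21/0.41 = 30.22 min.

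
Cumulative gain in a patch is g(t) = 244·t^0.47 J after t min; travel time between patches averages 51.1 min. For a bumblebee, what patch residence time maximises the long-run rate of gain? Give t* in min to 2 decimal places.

Maximise g(t)/(T+t): set derivative to zero → g'(t)(T+t) = g(t).
g'(t) = 0.47·244·t^-0.53. Setting 0.47·244·t^-0.53 = 244·t^0.47/(51.1+t) gives 0.47(51.1+t) = t, so 0.53·t = 0.47×51.1.
t* = 0.47×51.1/0.53 = 45.32 min.

45.32 min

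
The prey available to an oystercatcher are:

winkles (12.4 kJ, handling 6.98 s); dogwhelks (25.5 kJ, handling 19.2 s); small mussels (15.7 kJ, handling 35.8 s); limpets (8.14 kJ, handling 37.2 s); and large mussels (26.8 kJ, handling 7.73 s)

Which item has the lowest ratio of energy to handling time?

In descending order of E/h:
large mussels: 26.8/7.73 = 3.47 kJ/s
winkles: 12.4/6.98 = 1.78 kJ/s
dogwhelks: 25.5/19.2 = 1.33 kJ/s
small mussels: 15.7/35.8 = 0.439 kJ/s
limpets: 8.14/37.2 = 0.219 kJ/s

limpets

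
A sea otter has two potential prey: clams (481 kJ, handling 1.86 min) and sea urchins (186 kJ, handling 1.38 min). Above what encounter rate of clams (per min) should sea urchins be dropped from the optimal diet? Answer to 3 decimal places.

0.585 per min

The zero-one rule: include sea urchins iff E₂/h₂ > λE₁/(1+λh₁). Equality gives the switch point.
λE₁h₂ = E₂ + λE₂h₁ ⇒ λ = E₂/(E₁h₂ − E₂h₁) = 186/(663.8 − 346) = 0.5852 per min.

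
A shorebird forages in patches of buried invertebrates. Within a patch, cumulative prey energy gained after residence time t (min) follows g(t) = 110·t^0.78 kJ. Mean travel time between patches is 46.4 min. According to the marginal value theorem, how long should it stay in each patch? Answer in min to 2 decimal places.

164.51 min

Maximise g(t)/(T+t): set derivative to zero → g'(t)(T+t) = g(t).
g'(t) = 0.78·110·t^-0.22. Setting 0.78·110·t^-0.22 = 110·t^0.78/(46.4+t) gives 0.78(46.4+t) = t, so 0.22·t = 0.78×46.4.
t* = 0.78×46.4/0.22 = 164.5 min.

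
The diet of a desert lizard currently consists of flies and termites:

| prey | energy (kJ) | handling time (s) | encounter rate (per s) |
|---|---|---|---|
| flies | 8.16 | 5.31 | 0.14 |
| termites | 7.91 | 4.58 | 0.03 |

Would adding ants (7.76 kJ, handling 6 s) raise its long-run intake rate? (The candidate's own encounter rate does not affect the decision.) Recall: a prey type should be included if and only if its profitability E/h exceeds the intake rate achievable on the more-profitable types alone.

Yes

Intake rate on the current diet: R = (0.14×8.16 + 0.03×7.91) / (1 + 0.14×5.31 + 0.03×4.58) = 1.38/1.881 = 0.7336 kJ/s.
Profitability of ants: 7.76/6 = 1.293 kJ/s.
1.293 > 0.7336, so adding ants raises the average — include it.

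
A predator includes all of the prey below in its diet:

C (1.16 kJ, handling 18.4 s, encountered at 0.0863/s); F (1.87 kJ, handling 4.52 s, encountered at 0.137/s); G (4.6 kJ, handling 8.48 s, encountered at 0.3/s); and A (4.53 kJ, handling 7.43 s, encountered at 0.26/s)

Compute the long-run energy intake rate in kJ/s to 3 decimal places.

Energy encountered per unit search time: 0.0863×1.16 + 0.137×1.87 + 0.3×4.6 + 0.26×4.53 = 2.914 kJ/s.
Handling time per unit search time: 0.0863×18.4 + 0.137×4.52 + 0.3×8.48 + 0.26×7.43 = 6.683.
Rate = 2.914/(1 + 6.683) = 0.3793 kJ/s.

0.379 kJ/s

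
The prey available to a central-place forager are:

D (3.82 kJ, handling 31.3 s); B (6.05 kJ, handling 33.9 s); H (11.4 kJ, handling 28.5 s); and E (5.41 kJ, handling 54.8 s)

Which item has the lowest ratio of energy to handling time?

In descending order of E/h:
H: 11.4/28.5 = 0.4 kJ/s
B: 6.05/33.9 = 0.178 kJ/s
D: 3.82/31.3 = 0.122 kJ/s
E: 5.41/54.8 = 0.0987 kJ/s

E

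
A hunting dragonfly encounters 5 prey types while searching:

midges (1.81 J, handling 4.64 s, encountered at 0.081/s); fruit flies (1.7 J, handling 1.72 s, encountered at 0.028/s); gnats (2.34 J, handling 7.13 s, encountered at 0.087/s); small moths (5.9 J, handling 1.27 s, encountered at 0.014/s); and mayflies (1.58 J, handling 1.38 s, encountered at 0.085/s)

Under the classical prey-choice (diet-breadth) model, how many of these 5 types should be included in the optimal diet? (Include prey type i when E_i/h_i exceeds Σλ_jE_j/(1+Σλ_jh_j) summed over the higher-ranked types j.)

5

Profitabilities (E/h, J/s): small moths 4.65, mayflies 1.14, fruit flies 0.988, midges 0.39, gnats 0.328. Add prey in this order while the next type's profitability exceeds the intake rate on those already taken.
Rate on top 1: 0.08116. mayflies: 1.14 > 0.08116 → include.
Rate on top 2: 0.1911. fruit flies: 0.988 > 0.1911 → include.
Rate on top 3: 0.2235. midges: 0.39 > 0.2235 → include.
Rate on top 4: 0.2637. gnats: 0.328 > 0.2637 → include.
Optimal diet: small moths, mayflies, fruit flies, midges, gnats — 5 of 5 types.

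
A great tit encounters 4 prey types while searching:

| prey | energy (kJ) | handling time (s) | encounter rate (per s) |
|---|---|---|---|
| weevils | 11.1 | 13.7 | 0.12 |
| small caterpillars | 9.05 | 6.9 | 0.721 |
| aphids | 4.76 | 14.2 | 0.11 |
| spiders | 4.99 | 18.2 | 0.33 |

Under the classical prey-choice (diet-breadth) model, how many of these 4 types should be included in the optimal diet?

E/h in descending order: small caterpillars 1.31, weevils 0.81, aphids 0.335, spiders 0.274 kJ/s. The optimal diet is the largest prefix of this list for which every included type satisfies E_i/h_i > R on the types above it.
Rate on top 1: 1.092. weevils: 0.81 < 1.092 → exclude; stop.
Optimal diet: small caterpillars — 1 of 4 types.

1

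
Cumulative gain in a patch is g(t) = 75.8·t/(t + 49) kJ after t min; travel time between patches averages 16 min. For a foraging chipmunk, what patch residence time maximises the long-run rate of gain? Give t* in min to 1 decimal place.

28.0 min

Maximise g(t)/(T+t): set derivative to zero → g'(t)(T+t) = g(t).
g'(t) = 75.8·49/(t + 49)². Setting 75.8·49/(t+49)² = 75.8t/[(t+49)(16+t)] gives 49(16+t) = t(t+49), so t² = 49×16 = 784.
t* = √784 = 28 min.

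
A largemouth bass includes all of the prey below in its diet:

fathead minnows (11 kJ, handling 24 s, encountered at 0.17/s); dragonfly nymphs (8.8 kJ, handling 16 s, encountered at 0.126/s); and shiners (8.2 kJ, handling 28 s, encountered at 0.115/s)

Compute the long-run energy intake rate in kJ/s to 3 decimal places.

0.380 kJ/s

Energy encountered per unit search time: 0.17×11 + 0.126×8.8 + 0.115×8.2 = 3.922 kJ/s.
Handling time per unit search time: 0.17×24 + 0.126×16 + 0.115×28 = 9.316.
Rate = 3.922/(1 + 9.316) = 0.3802 kJ/s.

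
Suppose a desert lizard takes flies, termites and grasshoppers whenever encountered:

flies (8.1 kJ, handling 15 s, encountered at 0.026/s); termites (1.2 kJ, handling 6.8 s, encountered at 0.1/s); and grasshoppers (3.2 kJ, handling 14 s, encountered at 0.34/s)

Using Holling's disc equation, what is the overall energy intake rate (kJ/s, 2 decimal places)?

R = (0.026×8.1 + 0.1×1.2 + 0.34×3.2) / (1 + 0.026×15 + 0.1×6.8 + 0.34×14) = 1.419/6.83 = 0.2077 kJ/s.

0.21 kJ/s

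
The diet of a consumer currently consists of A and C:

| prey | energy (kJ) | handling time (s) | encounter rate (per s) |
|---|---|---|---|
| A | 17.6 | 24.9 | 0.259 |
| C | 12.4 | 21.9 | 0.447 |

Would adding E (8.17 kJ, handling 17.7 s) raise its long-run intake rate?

No

Current rate: (0.259×17.6 + 0.447×12.4)/(1 + 0.259×24.9 + 0.447×21.9) = 0.586 kJ/s.
Profitability of E: 8.17/17.7 = 0.4616 kJ/s.
0.4616 < 0.586, so adding E would lower the average — exclude it.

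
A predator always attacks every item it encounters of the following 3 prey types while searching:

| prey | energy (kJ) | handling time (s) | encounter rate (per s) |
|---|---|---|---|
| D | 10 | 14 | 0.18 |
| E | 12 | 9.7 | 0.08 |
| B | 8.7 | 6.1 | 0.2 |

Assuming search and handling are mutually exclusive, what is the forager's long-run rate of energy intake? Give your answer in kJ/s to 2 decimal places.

0.82 kJ/s

R = Σλ_iE_i / (1 + Σλ_ih_i)
Numerator: 0.18×10 + 0.08×12 + 0.2×8.7 = 4.5
Denominator: 1 + 0.18×14 + 0.08×9.7 + 0.2×6.1 = 5.516
R = 4.5/5.516 = 0.8158 kJ/s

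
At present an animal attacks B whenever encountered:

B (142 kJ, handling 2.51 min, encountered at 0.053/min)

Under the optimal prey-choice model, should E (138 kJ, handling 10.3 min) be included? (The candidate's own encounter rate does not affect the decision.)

On B alone, R = ΣλE/(1+Σλh) = 7.526/1.133 = 6.642 kJ/min.
E: E/h = 138/10.3 = 13.4 kJ/min.
Since 13.4 > R, including E increases the long-run rate.

Yes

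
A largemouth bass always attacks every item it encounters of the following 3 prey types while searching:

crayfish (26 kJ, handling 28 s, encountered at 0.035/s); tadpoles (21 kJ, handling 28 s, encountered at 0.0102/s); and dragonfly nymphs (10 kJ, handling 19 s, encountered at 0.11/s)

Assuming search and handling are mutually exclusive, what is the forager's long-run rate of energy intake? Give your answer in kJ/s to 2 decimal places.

0.51 kJ/s

R = (0.035×26 + 0.0102×21 + 0.11×10) / (1 + 0.035×28 + 0.0102×28 + 0.11×19) = 2.224/4.356 = 0.5107 kJ/s.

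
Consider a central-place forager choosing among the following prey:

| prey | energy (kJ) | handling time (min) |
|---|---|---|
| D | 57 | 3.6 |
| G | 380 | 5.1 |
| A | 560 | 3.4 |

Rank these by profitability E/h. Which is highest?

A

Profitability E/h (kJ/min): D = 57/3.6 = 15.8, G = 380/5.1 = 74.5, A = 560/3.4 = 165.
Ranked: A > G > D.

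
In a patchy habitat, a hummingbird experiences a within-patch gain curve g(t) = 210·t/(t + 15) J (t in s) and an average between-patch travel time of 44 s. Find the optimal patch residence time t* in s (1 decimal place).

Maximise g(t)/(T+t): set derivative to zero → g'(t)(T+t) = g(t).
g'(t) = 210·15/(t + 15)². Setting 210·15/(t+15)² = 210t/[(t+15)(44+t)] gives 15(44+t) = t(t+15), so t² = 15×44 = 660.
t* = √660 = 25.69 s.

25.7 s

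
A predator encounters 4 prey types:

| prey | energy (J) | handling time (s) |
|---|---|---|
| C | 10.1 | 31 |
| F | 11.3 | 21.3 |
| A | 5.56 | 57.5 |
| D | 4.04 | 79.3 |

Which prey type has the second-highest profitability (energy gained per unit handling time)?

In descending order of E/h:
F: 11.3/21.3 = 0.531 J/s
C: 10.1/31 = 0.326 J/s
A: 5.56/57.5 = 0.0967 J/s
D: 4.04/79.3 = 0.0509 J/s

C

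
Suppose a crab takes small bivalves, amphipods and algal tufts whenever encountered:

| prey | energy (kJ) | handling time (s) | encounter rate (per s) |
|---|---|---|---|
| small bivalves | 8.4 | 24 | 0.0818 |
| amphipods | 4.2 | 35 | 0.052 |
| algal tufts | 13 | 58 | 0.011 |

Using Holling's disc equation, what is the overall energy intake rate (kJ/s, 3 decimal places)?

R = Σλ_iE_i / (1 + Σλ_ih_i)
Numerator: 0.0818×8.4 + 0.052×4.2 + 0.011×13 = 1.049
Denominator: 1 + 0.0818×24 + 0.052×35 + 0.011×58 = 5.421
R = 1.049/5.421 = 0.1934 kJ/s

0.193 kJ/s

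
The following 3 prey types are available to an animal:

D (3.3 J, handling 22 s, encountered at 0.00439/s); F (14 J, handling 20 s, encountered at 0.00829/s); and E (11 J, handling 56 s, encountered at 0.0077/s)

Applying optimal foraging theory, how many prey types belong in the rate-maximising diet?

Rank by E/h (J/s): F 0.7, E 0.196, D 0.15. Include each in turn until the next type's E/h falls below the running intake rate.
Rate on top 1: 0.09955. E: 0.196 > 0.09955 → include.
Rate on top 2: 0.1257. D: 0.15 > 0.1257 → include.
Optimal diet: F, E, D — 3 of 3 types.

3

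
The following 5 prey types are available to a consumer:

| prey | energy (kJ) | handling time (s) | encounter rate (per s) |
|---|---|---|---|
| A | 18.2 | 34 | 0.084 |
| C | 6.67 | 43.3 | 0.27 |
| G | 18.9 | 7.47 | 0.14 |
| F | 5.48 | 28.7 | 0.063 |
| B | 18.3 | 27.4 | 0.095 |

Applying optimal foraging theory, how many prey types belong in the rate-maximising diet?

1

Profitabilities (E/h, kJ/s): G 2.53, B 0.668, A 0.535, F 0.191, C 0.154. Add prey in this order while the next type's profitability exceeds the intake rate on those already taken.
Rate on top 1: 1.293. B: 0.668 < 1.293 → exclude; stop.
Optimal diet: G — 1 of 5 types.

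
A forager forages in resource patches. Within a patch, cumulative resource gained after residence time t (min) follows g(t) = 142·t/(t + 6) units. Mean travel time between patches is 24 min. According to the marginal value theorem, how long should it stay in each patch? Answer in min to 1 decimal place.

Maximise g(t)/(T+t): set derivative to zero → g'(t)(T+t) = g(t).
g'(t) = 142·6/(t + 6)². Setting 142·6/(t+6)² = 142t/[(t+6)(24+t)] gives 6(24+t) = t(t+6), so t² = 6×24 = 144.
t* = √144 = 12 min.

12.0 min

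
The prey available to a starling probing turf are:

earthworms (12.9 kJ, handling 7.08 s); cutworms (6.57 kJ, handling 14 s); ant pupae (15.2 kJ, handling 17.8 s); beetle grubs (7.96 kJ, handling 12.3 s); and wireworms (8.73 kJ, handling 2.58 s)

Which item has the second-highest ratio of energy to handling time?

earthworms

In descending order of E/h:
wireworms: 8.73/2.58 = 3.38 kJ/s
earthworms: 12.9/7.08 = 1.82 kJ/s
ant pupae: 15.2/17.8 = 0.854 kJ/s
beetle grubs: 7.96/12.3 = 0.647 kJ/s
cutworms: 6.57/14 = 0.469 kJ/s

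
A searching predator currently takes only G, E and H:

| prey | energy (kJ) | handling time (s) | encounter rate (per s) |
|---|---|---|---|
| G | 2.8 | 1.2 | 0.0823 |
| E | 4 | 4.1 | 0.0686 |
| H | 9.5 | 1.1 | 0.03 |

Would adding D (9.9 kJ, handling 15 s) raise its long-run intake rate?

Yes

On G, E and H alone, R = ΣλE/(1+Σλh) = 0.7898/1.413 = 0.559 kJ/s.
D: E/h = 9.9/15 = 0.66 kJ/s.
Since 0.66 > R, including D increases the long-run rate.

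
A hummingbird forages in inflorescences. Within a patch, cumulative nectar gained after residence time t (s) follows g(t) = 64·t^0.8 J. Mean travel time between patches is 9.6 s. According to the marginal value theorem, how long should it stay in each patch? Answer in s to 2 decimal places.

38.40 s

Optimal t* satisfies g'(t*) = g(t*)/(T + t*).
g'(t) = 0.8·64·t^-0.2. Setting 0.8·64·t^-0.2 = 64·t^0.8/(9.6+t) gives 0.8(9.6+t) = t, so 0.20·t = 0.8×9.6.
t* = 0.8×9.6/0.20 = 38.4 s.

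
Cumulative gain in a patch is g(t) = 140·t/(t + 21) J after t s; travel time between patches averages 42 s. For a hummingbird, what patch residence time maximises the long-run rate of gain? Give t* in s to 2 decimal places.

29.70 s

By the marginal value theorem, leave when the instantaneous gain rate g'(t) equals the habitat-wide average g(t)/(T + t).
g'(t) = 140·21/(t + 21)². Setting 140·21/(t+21)² = 140t/[(t+21)(42+t)] gives 21(42+t) = t(t+21), so t² = 21×42 = 882.
t* = √882 = 29.7 s.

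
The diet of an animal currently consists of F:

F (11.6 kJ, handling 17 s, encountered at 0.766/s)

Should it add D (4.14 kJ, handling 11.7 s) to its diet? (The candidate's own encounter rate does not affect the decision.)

No

Intake rate on the current diet: R = (0.766×11.6) / (1 + 0.766×17) = 8.886/14.02 = 0.6337 kJ/s.
Profitability of D: 4.14/11.7 = 0.3538 kJ/s.
Since 0.3538 < R, time spent handling D is better spent searching.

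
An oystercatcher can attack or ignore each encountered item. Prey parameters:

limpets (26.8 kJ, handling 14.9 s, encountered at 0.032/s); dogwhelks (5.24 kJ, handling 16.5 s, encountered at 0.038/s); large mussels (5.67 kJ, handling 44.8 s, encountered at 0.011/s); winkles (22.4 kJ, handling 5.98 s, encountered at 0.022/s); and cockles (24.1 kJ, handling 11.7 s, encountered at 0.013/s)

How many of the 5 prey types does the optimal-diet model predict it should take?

Profitabilities (E/h, kJ/s): winkles 3.75, cockles 2.06, limpets 1.8, dogwhelks 0.318, large mussels 0.127. Add prey in this order while the next type's profitability exceeds the intake rate on those already taken.
Rate on top 1: 0.4355. cockles: 2.06 > 0.4355 → include.
Rate on top 2: 0.628. limpets: 1.8 > 0.628 → include.
Rate on top 3: 0.945. dogwhelks: 0.318 < 0.945 → exclude; stop.
Optimal diet: winkles, cockles, limpets — 3 of 5 types.

3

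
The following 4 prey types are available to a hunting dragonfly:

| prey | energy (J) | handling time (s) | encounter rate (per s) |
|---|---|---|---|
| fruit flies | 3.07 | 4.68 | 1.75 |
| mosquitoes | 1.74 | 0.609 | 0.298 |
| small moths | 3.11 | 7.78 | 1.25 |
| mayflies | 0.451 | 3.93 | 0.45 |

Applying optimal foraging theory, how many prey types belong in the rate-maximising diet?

Rank by E/h (J/s): mosquitoes 2.86, fruit flies 0.656, small moths 0.4, mayflies 0.115. Include each in turn until the next type's E/h falls below the running intake rate.
Rate on top 1: 0.4389. fruit flies: 0.656 > 0.4389 → include.
Rate on top 2: 0.6286. small moths: 0.4 < 0.6286 → exclude; stop.
Optimal diet: mosquitoes, fruit flies — 2 of 4 types.

2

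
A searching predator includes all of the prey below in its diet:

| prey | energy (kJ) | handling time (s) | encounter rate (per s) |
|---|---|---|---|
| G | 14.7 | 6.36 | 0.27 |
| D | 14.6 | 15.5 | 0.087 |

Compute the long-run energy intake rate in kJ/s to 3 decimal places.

1.289 kJ/s

R = (0.27×14.7 + 0.087×14.6) / (1 + 0.27×6.36 + 0.087×15.5) = 5.239/4.066 = 1.289 kJ/s.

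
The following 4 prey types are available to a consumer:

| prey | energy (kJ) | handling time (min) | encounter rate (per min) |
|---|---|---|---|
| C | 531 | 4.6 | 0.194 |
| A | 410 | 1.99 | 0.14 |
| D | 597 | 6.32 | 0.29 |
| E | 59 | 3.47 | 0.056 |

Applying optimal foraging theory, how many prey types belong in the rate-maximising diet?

3

E/h in descending order: A 206, C 115, D 94.5, E 17 kJ/min. The optimal diet is the largest prefix of this list for which every included type satisfies E_i/h_i > R on the types above it.
Rate on top 1: 44.89. C: 115 > 44.89 → include.
Rate on top 2: 73.89. D: 94.5 > 73.89 → include.
Rate on top 3: 83.31. E: 17 < 83.31 → exclude; stop.
Optimal diet: A, C, D — 3 of 4 types.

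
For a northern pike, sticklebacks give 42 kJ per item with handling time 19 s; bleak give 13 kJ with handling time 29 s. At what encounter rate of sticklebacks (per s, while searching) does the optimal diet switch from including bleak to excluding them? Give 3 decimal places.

0.013 per s

At the threshold, the rate on sticklebacks alone equals the profitability of bleak: λ·42/(1 + λ·19) = 13/29 = 0.4483.
Rearranging, λ(42 − 0.4483×19) = 0.4483, so λ = 0.4483/33.48 = 0.01339 per s.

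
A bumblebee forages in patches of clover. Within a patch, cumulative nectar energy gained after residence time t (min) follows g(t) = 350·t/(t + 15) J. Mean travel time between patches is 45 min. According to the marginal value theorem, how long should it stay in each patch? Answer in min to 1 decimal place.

Maximise g(t)/(T+t): set derivative to zero → g'(t)(T+t) = g(t).
g'(t) = 350·15/(t + 15)². Setting 350·15/(t+15)² = 350t/[(t+15)(45+t)] gives 15(45+t) = t(t+15), so t² = 15×45 = 675.
t* = √675 = 25.98 min.

26.0 min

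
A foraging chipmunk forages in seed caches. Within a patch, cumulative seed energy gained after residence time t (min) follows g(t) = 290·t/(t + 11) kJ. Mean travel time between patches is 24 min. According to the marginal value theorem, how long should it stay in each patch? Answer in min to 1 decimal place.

16.2 min

Maximise g(t)/(T+t): set derivative to zero → g'(t)(T+t) = g(t).
g'(t) = 290·11/(t + 11)². Setting 290·11/(t+11)² = 290t/[(t+11)(24+t)] gives 11(24+t) = t(t+11), so t² = 11×24 = 264.
t* = √264 = 16.25 min.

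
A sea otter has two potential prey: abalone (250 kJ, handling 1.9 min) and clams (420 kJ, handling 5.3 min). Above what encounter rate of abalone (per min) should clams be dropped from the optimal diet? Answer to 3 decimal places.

The zero-one rule: include clams iff E₂/h₂ > λE₁/(1+λh₁). Equality gives the switch point.
λE₁h₂ = E₂ + λE₂h₁ ⇒ λ = E₂/(E₁h₂ − E₂h₁) = 420/(1325 − 798) = 0.797 per min.

0.797 per min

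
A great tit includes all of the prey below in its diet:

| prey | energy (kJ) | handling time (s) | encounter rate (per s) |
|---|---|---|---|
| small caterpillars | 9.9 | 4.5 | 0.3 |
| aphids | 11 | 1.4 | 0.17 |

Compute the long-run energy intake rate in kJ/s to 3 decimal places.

1.870 kJ/s

Energy encountered per unit search time: 0.3×9.9 + 0.17×11 = 4.84 kJ/s.
Handling time per unit search time: 0.3×4.5 + 0.17×1.4 = 1.588.
Rate = 4.84/(1 + 1.588) = 1.87 kJ/s.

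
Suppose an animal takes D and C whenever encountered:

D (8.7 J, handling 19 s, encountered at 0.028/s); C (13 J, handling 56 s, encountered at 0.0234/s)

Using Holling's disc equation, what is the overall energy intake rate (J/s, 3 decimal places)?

0.193 J/s

Energy encountered per unit search time: 0.028×8.7 + 0.0234×13 = 0.5478 J/s.
Handling time per unit search time: 0.028×19 + 0.0234×56 = 1.842.
Rate = 0.5478/(1 + 1.842) = 0.1927 J/s.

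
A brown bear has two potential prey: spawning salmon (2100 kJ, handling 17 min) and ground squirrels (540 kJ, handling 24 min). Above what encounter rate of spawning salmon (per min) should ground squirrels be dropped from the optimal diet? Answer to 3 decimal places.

The zero-one rule: include ground squirrels iff E₂/h₂ > λE₁/(1+λh₁). Equality gives the switch point.
λE₁h₂ = E₂ + λE₂h₁ ⇒ λ = E₂/(E₁h₂ − E₂h₁) = 540/(5.04e+04 − 9180) = 0.0131 per min.

0.013 per min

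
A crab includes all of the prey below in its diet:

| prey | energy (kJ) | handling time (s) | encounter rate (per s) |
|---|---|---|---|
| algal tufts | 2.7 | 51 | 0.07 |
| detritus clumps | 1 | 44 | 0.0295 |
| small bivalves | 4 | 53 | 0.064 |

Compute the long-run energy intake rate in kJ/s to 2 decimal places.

0.05 kJ/s

R = (0.07×2.7 + 0.0295×1 + 0.064×4) / (1 + 0.07×51 + 0.0295×44 + 0.064×53) = 0.4745/9.26 = 0.05124 kJ/s.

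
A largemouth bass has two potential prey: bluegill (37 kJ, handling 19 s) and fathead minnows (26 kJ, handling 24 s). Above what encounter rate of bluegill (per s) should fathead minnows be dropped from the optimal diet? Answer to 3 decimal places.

0.066 per s

The zero-one rule: include fathead minnows iff E₂/h₂ > λE₁/(1+λh₁). Equality gives the switch point.
λE₁h₂ = E₂ + λE₂h₁ ⇒ λ = E₂/(E₁h₂ − E₂h₁) = 26/(888 − 494) = 0.06599 per s.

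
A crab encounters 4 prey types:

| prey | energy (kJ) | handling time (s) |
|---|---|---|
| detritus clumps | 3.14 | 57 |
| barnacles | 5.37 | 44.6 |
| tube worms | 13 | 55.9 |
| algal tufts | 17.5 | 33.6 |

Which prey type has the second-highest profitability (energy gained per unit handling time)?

tube worms

In descending order of E/h:
algal tufts: 17.5/33.6 = 0.521 kJ/s
tube worms: 13/55.9 = 0.233 kJ/s
barnacles: 5.37/44.6 = 0.12 kJ/s
detritus clumps: 3.14/57 = 0.0551 kJ/s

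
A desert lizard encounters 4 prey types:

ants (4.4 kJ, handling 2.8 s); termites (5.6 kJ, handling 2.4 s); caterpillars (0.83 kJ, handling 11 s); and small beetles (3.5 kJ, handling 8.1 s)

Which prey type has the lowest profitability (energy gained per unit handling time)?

Profitability E/h (kJ/s): ants = 4.4/2.8 = 1.57, termites = 5.6/2.4 = 2.33, caterpillars = 0.83/11 = 0.0755, small beetles = 3.5/8.1 = 0.432.
Ranked: termites > ants > small beetles > caterpillars.

caterpillars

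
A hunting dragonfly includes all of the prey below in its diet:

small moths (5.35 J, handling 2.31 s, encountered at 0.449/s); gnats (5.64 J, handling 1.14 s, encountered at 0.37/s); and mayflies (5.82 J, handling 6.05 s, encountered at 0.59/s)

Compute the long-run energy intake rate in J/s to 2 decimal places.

R = Σλ_iE_i / (1 + Σλ_ih_i)
Numerator: 0.449×5.35 + 0.37×5.64 + 0.59×5.82 = 7.923
Denominator: 1 + 0.449×2.31 + 0.37×1.14 + 0.59×6.05 = 6.028
R = 7.923/6.028 = 1.314 J/s

1.31 J/s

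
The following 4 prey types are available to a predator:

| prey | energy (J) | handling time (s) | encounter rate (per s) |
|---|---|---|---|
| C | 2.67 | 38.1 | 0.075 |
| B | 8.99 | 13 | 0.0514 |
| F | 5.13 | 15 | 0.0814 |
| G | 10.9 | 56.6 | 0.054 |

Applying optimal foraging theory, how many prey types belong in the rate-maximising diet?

E/h in descending order: B 0.692, F 0.342, G 0.193, C 0.0701 J/s. The optimal diet is the largest prefix of this list for which every included type satisfies E_i/h_i > R on the types above it.
Rate on top 1: 0.277. F: 0.342 > 0.277 → include.
Rate on top 2: 0.3045. G: 0.193 < 0.3045 → exclude; stop.
Optimal diet: B, F — 2 of 4 types.

2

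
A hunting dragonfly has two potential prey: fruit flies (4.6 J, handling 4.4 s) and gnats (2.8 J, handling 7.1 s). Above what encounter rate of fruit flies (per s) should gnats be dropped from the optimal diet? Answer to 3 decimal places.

Drop gnats once their profitability E₂/h₂ falls below the rate achievable on fruit flies alone: E₂/h₂ = λE₁/(1 + λh₁).
Solve for λ: λE₁h₂ = E₂(1 + λh₁) → λ(E₁h₂ − E₂h₁) = E₂ → λ = E₂/(E₁h₂ − E₂h₁).
λ = 2.8/(4.6×7.1 − 2.8×4.4) = 2.8/20.34 = 0.1377 per s.

0.138 per s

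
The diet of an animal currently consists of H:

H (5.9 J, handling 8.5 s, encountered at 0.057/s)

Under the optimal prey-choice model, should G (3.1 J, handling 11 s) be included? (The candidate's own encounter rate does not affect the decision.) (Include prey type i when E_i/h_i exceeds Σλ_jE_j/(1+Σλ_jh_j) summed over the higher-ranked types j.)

Yes

Current rate: (0.057×5.9)/(1 + 0.057×8.5) = 0.2265 J/s.
Profitability of G: 3.1/11 = 0.2818 J/s.
0.2818 > 0.2265, so adding G raises the average — include it.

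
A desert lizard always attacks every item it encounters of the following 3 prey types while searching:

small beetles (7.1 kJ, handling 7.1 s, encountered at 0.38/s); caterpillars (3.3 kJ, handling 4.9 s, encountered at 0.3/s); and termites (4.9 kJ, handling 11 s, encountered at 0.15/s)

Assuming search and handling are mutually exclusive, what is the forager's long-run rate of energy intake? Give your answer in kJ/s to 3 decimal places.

0.649 kJ/s

Energy encountered per unit search time: 0.38×7.1 + 0.3×3.3 + 0.15×4.9 = 4.423 kJ/s.
Handling time per unit search time: 0.38×7.1 + 0.3×4.9 + 0.15×11 = 5.818.
Rate = 4.423/(1 + 5.818) = 0.6487 kJ/s.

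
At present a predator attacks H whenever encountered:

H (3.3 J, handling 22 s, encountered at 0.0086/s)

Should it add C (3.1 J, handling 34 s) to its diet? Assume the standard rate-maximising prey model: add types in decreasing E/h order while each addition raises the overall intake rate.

Intake rate on the current diet: R = (0.0086×3.3) / (1 + 0.0086×22) = 0.02838/1.189 = 0.02386 J/s.
C: E/h = 3.1/34 = 0.09118 J/s.
Since 0.09118 > R, including C increases the long-run rate.

Yes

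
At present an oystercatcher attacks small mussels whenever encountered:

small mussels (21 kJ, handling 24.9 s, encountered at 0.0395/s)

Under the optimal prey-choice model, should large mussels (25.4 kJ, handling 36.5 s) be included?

Yes

Current rate: (0.0395×21)/(1 + 0.0395×24.9) = 0.4182 kJ/s.
large mussels: E/h = 25.4/36.5 = 0.6959 kJ/s.
0.6959 > 0.4182, so adding large mussels raises the average — include it.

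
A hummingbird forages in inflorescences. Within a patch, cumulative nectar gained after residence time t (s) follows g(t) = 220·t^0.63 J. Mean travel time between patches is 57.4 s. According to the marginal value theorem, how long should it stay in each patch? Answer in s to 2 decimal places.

Optimal t* satisfies g'(t*) = g(t*)/(T + t*).
g'(t) = 0.63·220·t^-0.37. Setting 0.63·220·t^-0.37 = 220·t^0.63/(57.4+t) gives 0.63(57.4+t) = t, so 0.37·t = 0.63×57.4.
t* = 0.63×57.4/0.37 = 97.74 s.

97.74 s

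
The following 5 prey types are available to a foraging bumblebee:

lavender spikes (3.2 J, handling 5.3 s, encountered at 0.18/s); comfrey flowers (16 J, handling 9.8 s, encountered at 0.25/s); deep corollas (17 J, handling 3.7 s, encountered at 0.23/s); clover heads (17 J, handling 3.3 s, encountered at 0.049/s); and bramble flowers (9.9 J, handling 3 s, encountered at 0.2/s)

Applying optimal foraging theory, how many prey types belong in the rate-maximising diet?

3

E/h in descending order: clover heads 5.15, deep corollas 4.59, bramble flowers 3.3, comfrey flowers 1.63, lavender spikes 0.604 J/s. The optimal diet is the largest prefix of this list for which every included type satisfies E_i/h_i > R on the types above it.
Rate on top 1: 0.7171. deep corollas: 4.59 > 0.7171 → include.
Rate on top 2: 2.357. bramble flowers: 3.3 > 2.357 → include.
Rate on top 3: 2.573. comfrey flowers: 1.63 < 2.573 → exclude; stop.
Optimal diet: clover heads, deep corollas, bramble flowers — 3 of 5 types.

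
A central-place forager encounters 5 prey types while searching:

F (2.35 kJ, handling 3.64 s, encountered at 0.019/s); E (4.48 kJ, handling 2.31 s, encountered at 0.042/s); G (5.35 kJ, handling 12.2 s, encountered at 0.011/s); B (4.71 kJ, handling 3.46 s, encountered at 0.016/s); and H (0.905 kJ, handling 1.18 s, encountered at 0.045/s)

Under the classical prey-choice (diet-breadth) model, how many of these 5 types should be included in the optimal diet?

E/h in descending order: E 1.94, B 1.36, H 0.767, F 0.646, G 0.439 kJ/s. The optimal diet is the largest prefix of this list for which every included type satisfies E_i/h_i > R on the types above it.
Rate on top 1: 0.1715. B: 1.36 > 0.1715 → include.
Rate on top 2: 0.2287. H: 0.767 > 0.2287 → include.
Rate on top 3: 0.2524. F: 0.646 > 0.2524 → include.
Rate on top 4: 0.2737. G: 0.439 > 0.2737 → include.
Optimal diet: E, B, H, F, G — 5 of 5 types.

5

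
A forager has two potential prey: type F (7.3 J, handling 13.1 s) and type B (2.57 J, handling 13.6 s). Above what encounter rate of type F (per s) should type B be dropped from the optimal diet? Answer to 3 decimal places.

0.039 per s

At the threshold, the rate on type F alone equals the profitability of type B: λ·7.3/(1 + λ·13.1) = 2.57/13.6 = 0.189.
Rearranging, λ(7.3 − 0.189×13.1) = 0.189, so λ = 0.189/4.824 = 0.03917 per s.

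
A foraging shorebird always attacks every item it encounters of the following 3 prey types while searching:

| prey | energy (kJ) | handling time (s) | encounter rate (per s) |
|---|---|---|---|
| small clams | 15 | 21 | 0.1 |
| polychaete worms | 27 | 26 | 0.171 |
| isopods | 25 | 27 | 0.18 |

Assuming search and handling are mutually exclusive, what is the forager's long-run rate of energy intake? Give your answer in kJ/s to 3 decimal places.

0.856 kJ/s

R = (0.1×15 + 0.171×27 + 0.18×25) / (1 + 0.1×21 + 0.171×26 + 0.18×27) = 10.62/12.41 = 0.8558 kJ/s.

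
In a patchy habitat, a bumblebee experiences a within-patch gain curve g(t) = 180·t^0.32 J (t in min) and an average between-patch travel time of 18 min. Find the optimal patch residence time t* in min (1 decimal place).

8.5 min

Optimal t* satisfies g'(t*) = g(t*)/(T + t*).
g'(t) = 0.32·180·t^-0.68. Setting 0.32·180·t^-0.68 = 180·t^0.32/(18+t) gives 0.32(18+t) = t, so 0.68·t = 0.32×18.
t* = 0.32×18/0.68 = 8.471 min.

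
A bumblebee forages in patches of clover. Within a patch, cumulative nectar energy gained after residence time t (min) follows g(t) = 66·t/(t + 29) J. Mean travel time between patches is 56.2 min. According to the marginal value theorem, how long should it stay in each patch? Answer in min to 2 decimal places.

40.37 min

Optimal t* satisfies g'(t*) = g(t*)/(T + t*).
g'(t) = 66·29/(t + 29)². Setting 66·29/(t+29)² = 66t/[(t+29)(56.2+t)] gives 29(56.2+t) = t(t+29), so t² = 29×56.2 = 1630.
t* = √1630 = 40.37 min.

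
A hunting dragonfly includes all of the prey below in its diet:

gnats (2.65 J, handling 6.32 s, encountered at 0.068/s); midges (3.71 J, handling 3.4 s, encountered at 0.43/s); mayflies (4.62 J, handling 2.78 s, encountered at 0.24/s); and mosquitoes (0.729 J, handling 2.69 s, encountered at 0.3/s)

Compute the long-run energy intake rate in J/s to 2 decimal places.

0.71 J/s

Energy encountered per unit search time: 0.068×2.65 + 0.43×3.71 + 0.24×4.62 + 0.3×0.729 = 3.103 J/s.
Handling time per unit search time: 0.068×6.32 + 0.43×3.4 + 0.24×2.78 + 0.3×2.69 = 3.366.
Rate = 3.103/(1 + 3.366) = 0.7107 J/s.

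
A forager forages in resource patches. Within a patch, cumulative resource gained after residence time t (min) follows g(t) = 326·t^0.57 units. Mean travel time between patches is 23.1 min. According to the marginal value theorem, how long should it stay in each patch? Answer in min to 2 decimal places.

30.62 min

Maximise g(t)/(T+t): set derivative to zero → g'(t)(T+t) = g(t).
g'(t) = 0.57·326·t^-0.43. Setting 0.57·326·t^-0.43 = 326·t^0.57/(23.1+t) gives 0.57(23.1+t) = t, so 0.43·t = 0.57×23.1.
t* = 0.57×23.1/0.43 = 30.62 min.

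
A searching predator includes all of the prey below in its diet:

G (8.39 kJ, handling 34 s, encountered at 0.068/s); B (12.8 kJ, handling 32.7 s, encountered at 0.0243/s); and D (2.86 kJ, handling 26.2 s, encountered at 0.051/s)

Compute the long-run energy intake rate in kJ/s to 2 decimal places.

0.19 kJ/s

R = Σλ_iE_i / (1 + Σλ_ih_i)
Numerator: 0.068×8.39 + 0.0243×12.8 + 0.051×2.86 = 1.027
Denominator: 1 + 0.068×34 + 0.0243×32.7 + 0.051×26.2 = 5.443
R = 1.027/5.443 = 0.1888 kJ/s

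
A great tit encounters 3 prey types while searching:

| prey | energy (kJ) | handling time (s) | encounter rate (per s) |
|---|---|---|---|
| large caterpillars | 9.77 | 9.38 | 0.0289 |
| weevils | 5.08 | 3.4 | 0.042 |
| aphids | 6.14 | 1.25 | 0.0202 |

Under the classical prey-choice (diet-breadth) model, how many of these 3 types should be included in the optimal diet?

3

Profitabilities (E/h, kJ/s): aphids 4.91, weevils 1.49, large caterpillars 1.04. Add prey in this order while the next type's profitability exceeds the intake rate on those already taken.
Rate on top 1: 0.121. weevils: 1.49 > 0.121 → include.
Rate on top 2: 0.2888. large caterpillars: 1.04 > 0.2888 → include.
Optimal diet: aphids, weevils, large caterpillars — 3 of 3 types.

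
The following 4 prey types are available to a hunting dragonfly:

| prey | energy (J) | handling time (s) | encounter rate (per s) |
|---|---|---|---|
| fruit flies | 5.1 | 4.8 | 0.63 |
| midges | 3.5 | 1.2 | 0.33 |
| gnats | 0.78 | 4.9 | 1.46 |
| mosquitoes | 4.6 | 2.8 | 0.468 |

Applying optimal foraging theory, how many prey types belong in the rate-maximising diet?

2

Rank by E/h (J/s): midges 2.92, mosquitoes 1.64, fruit flies 1.06, gnats 0.159. Include each in turn until the next type's E/h falls below the running intake rate.
Rate on top 1: 0.8274. mosquitoes: 1.64 > 0.8274 → include.
Rate on top 2: 1.222. fruit flies: 1.06 < 1.222 → exclude; stop.
Optimal diet: midges, mosquitoes — 2 of 4 types.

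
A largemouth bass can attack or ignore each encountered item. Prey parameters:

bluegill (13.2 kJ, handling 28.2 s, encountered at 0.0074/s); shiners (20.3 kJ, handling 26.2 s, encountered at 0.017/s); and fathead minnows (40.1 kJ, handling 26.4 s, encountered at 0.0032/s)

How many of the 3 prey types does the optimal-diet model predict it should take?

Profitabilities (E/h, kJ/s): fathead minnows 1.52, shiners 0.775, bluegill 0.468. Add prey in this order while the next type's profitability exceeds the intake rate on those already taken.
Rate on top 1: 0.1183. shiners: 0.775 > 0.1183 → include.
Rate on top 2: 0.3094. bluegill: 0.468 > 0.3094 → include.
Optimal diet: fathead minnows, shiners, bluegill — 3 of 3 types.

3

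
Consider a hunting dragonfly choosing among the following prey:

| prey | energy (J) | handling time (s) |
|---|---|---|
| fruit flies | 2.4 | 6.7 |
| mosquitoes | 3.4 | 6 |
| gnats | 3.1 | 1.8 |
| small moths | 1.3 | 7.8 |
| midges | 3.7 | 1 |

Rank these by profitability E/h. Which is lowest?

In descending order of E/h:
midges: 3.7/1 = 3.7 J/s
gnats: 3.1/1.8 = 1.72 J/s
mosquitoes: 3.4/6 = 0.567 J/s
fruit flies: 2.4/6.7 = 0.358 J/s
small moths: 1.3/7.8 = 0.167 J/s

small moths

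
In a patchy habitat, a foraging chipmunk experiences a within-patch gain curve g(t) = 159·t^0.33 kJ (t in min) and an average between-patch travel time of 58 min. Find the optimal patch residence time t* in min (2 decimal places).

28.57 min

Maximise g(t)/(T+t): set derivative to zero → g'(t)(T+t) = g(t).
g'(t) = 0.33·159·t^-0.67. Setting 0.33·159·t^-0.67 = 159·t^0.33/(58+t) gives 0.33(58+t) = t, so 0.67·t = 0.33×58.
t* = 0.33×58/0.67 = 28.57 min.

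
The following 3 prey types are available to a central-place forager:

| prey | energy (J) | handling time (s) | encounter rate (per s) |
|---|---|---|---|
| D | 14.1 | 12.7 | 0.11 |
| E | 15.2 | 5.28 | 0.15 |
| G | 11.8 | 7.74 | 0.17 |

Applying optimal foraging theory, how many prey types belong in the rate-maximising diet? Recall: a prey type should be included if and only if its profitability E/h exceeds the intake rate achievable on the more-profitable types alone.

E/h in descending order: E 2.88, G 1.52, D 1.11 J/s. The optimal diet is the largest prefix of this list for which every included type satisfies E_i/h_i > R on the types above it.
Rate on top 1: 1.272. G: 1.52 > 1.272 → include.
Rate on top 2: 1.379. D: 1.11 < 1.379 → exclude; stop.
Optimal diet: E, G — 2 of 3 types.

2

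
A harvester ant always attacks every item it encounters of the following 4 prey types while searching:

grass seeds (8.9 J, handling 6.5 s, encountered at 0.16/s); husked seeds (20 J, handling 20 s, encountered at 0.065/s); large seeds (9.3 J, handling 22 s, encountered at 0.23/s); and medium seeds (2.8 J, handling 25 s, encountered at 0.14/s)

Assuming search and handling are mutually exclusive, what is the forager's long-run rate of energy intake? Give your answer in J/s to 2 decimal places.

R = (0.16×8.9 + 0.065×20 + 0.23×9.3 + 0.14×2.8) / (1 + 0.16×6.5 + 0.065×20 + 0.23×22 + 0.14×25) = 5.255/11.9 = 0.4416 J/s.

0.44 J/s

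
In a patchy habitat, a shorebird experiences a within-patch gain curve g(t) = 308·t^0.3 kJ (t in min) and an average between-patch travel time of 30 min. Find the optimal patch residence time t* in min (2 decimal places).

12.86 min

By the marginal value theorem, leave when the instantaneous gain rate g'(t) equals the habitat-wide average g(t)/(T + t).
g'(t) = 0.3·308·t^-0.7. Setting 0.3·308·t^-0.7 = 308·t^0.3/(30+t) gives 0.3(30+t) = t, so 0.70·t = 0.3×30.
t* = 0.3×30/0.70 = 12.86 min.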